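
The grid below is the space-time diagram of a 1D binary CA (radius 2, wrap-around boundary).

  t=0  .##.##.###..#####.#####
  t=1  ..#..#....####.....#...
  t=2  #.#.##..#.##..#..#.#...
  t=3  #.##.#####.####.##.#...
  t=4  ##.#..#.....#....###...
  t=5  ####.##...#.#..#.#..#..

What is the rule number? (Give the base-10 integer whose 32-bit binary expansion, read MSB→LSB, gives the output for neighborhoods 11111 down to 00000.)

121420018

  nb #####: next=.  (t=0,i=14, bit31=0)
  nb ####.: next=.  (t=0,i=15, bit30=0)
  nb ###.#: next=.  (t=0,i=16, bit29=0)
  nb ###..: next=.  (t=0,i=9, bit28=0)
  nb ##.##: next=.  (t=0,i=0, bit27=0)
  nb ##.#.: next=#  (t=3,i=18, bit26=1)
  nb ##..#: next=#  (t=0,i=10, bit25=1)
  nb ##...: next=#  (t=1,i=14, bit24=1)
  nb #.###: next=.  (t=0,i=7, bit23=0)
  nb #.##.: next=.  (t=0,i=1, bit22=0)
  nb #.#.#: next=#  (t=2,i=2, bit21=1)
  nb #.#..: next=#  (t=2,i=19, bit20=1)
  nb #..##: next=#  (t=0,i=11, bit19=1)
  nb #..#.: next=#  (t=1,i=4, bit18=1)
  nb #...#: next=.  (t=2,i=21, bit17=0)
  nb #....: next=.  (t=1,i=7, bit16=0)
  nb .####: next=#  (t=0,i=13, bit15=1)
  nb .###.: next=.  (t=0,i=8, bit14=0)
  nb .##.#: next=#  (t=0,i=2, bit13=1)
  nb .##..: next=#  (t=2,i=5, bit12=1)
  nb .#.##: next=#  (t=2,i=3, bit11=1)
  nb .#.#.: next=.  (t=2,i=1, bit10=0)
  nb .#..#: next=.  (t=1,i=3, bit9=0)
  nb .#...: next=.  (t=1,i=6, bit8=0)
  nb ..###: next=#  (t=0,i=12, bit7=1)
  nb ..##.: next=#  (t=4,i=0, bit6=1)
  nb ..#.#: next=#  (t=2,i=0, bit5=1)
  nb ..#..: next=#  (t=1,i=2, bit4=1)
  nb ...##: next=.  (t=1,i=9, bit3=0)
  nb ...#.: next=.  (t=1,i=1, bit2=0)
  nb ....#: next=#  (t=1,i=0, bit1=1)
  nb .....: next=.  (t=1,i=16, bit0=0)
  bits 00000111001111001011100011110010 = 121420018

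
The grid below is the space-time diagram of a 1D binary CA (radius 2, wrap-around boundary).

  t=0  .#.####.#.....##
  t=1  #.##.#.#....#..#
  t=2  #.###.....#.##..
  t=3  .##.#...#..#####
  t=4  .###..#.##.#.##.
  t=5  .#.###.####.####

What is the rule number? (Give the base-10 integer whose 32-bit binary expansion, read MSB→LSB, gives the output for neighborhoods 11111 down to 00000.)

3603315346

  [31] ##### => #  t=3,i=13
  [30] ####. => #  t=0,i=5
  [29] ###.# => .  t=0,i=6
  [28] ###.. => #  t=2,i=4
  [27] ##.## => .  t=1,i=1
  [26] ##.#. => #  t=0,i=0
  [25] ##..# => #  t=2,i=14
  [24] ##... => .  t=2,i=5
  [23] #.### => #  t=0,i=3
  [22] #.##. => #  t=1,i=2
  [21] #.#.# => .  t=0,i=1
  [20] #.#.. => .  t=0,i=8
  [19] #..## => .  t=1,i=14
  [18] #..#. => #  t=2,i=15
  [17] #...# => #  t=3,i=6
  [16] #.... => .  t=0,i=10
  [15] .#### => .  t=0,i=4
  [14] .###. => .  t=2,i=3
  [13] .##.# => #  t=0,i=15
  [12] .##.. => #  t=2,i=13
  [11] .#.## => #  t=0,i=2
  [10] .#.#. => .  t=1,i=6
  [9] .#..# => #  t=1,i=13
  [8] .#... => .  t=0,i=9
  [7] ..### => #  t=3,i=11
  [6] ..##. => .  t=0,i=14
  [5] ..#.# => .  t=2,i=0
  [4] ..#.. => #  t=1,i=12
  [3] ...## => .  t=0,i=13
  [2] ...#. => .  t=1,i=11
  [1] ....# => #  t=0,i=12
  [0] ..... => .  t=0,i=11
  bits 11010110110001100011101010010010 = 3603315346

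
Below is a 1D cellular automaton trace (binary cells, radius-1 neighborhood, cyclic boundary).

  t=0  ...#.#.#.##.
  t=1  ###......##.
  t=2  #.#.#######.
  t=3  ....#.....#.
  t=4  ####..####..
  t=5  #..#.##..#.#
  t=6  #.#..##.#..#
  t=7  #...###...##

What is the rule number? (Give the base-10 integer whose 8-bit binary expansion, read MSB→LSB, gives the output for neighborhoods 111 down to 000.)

75

  [7] ### => .  t=1,i=1
  [6] ##. => #  t=0,i=10
  [5] #.# => .  t=0,i=4
  [4] #.. => .  t=0,i=11
  [3] .## => #  t=0,i=9
  [2] .#. => .  t=0,i=3
  [1] ..# => #  t=0,i=2
  [0] ... => #  t=0,i=0
  bits 01001011 = 75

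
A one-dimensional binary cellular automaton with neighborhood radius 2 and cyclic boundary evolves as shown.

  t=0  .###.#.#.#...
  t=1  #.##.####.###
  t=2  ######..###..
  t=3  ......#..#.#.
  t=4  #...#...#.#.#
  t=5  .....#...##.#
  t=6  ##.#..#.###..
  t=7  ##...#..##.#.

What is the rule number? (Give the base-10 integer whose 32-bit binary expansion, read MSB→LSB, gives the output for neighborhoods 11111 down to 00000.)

719676746

  nb #####: next=.  (t=2,i=2, bit31=0)
  nb ####.: next=.  (t=1,i=7, bit30=0)
  nb ###.#: next=#  (t=0,i=3, bit29=1)
  nb ###..: next=.  (t=2,i=5, bit28=0)
  nb ##.##: next=#  (t=1,i=1, bit27=1)
  nb ##.#.: next=.  (t=0,i=4, bit26=0)
  nb ##..#: next=#  (t=2,i=6, bit25=1)
  nb ##...: next=.  (t=4,i=1, bit24=0)
  nb #.###: next=#  (t=1,i=5, bit23=1)
  nb #.##.: next=#  (t=1,i=2, bit22=1)
  nb #.#.#: next=#  (t=0,i=5, bit21=1)
  nb #.#..: next=.  (t=0,i=9, bit20=0)
  nb #..##: next=.  (t=2,i=7, bit19=0)
  nb #..#.: next=#  (t=3,i=8, bit18=1)
  nb #...#: next=.  (t=4,i=2, bit17=0)
  nb #....: next=#  (t=0,i=11, bit16=1)
  nb .####: next=.  (t=1,i=6, bit15=0)
  nb .###.: next=#  (t=0,i=2, bit14=1)
  nb .##.#: next=#  (t=1,i=3, bit13=1)
  nb .##..: next=.  (t=4,i=0, bit12=0)
  nb .#.##: next=.  (t=4,i=11, bit11=0)
  nb .#.#.: next=#  (t=0,i=6, bit10=1)
  nb .#..#: next=.  (t=3,i=7, bit9=0)
  nb .#...: next=#  (t=0,i=10, bit8=1)
  nb ..###: next=.  (t=0,i=1, bit7=0)
  nb ..##.: next=#  (t=5,i=9, bit6=1)
  nb ..#.#: next=.  (t=3,i=9, bit5=0)
  nb ..#..: next=.  (t=3,i=6, bit4=0)
  nb ...##: next=#  (t=0,i=0, bit3=1)
  nb ...#.: next=.  (t=3,i=5, bit2=0)
  nb ....#: next=#  (t=0,i=12, bit1=1)
  nb .....: next=.  (t=3,i=1, bit0=0)
  bits 00101010111001010110010101001010 = 719676746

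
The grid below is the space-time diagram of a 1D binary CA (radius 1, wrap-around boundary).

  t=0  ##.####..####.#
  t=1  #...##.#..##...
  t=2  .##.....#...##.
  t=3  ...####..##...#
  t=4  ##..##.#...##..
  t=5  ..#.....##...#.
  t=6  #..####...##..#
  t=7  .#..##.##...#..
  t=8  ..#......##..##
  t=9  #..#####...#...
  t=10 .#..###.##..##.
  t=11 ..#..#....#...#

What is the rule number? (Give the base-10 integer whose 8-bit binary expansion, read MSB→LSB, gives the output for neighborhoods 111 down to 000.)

  ###|#  b7=1 t=0,i=0
  ##.|.  b6=0 t=0,i=1
  #.#|.  b5=0 t=0,i=2
  #..|#  b4=1 t=0,i=7
  .##|.  b3=0 t=0,i=3
  .#.|.  b2=0 t=1,i=0
  ..#|.  b1=0 t=0,i=8
  ...|#  b0=1 t=1,i=2
  bits 10010001 = 145

145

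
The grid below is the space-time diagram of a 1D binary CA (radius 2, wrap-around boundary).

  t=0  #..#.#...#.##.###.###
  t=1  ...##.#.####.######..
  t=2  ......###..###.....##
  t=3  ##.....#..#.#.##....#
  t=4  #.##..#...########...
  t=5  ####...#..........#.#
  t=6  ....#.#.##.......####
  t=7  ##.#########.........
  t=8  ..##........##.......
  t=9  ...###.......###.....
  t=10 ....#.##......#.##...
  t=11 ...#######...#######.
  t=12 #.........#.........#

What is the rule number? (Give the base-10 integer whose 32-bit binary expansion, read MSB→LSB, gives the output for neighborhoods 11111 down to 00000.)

703159588

  #####|.  b31=0 t=1,i=15
  ####.|.  b30=0 t=0,i=20
  ###.#|#  b29=1 t=0,i=16
  ###..|.  b28=0 t=0,i=0
  ##.##|#  b27=1 t=0,i=13
  ##.#.|.  b26=0 t=1,i=5
  ##..#|.  b25=0 t=0,i=1
  ##...|#  b24=1 t=1,i=19
  #.###|#  b23=1 t=0,i=14
  #.##.|#  b22=1 t=0,i=11
  #.#.#|#  b21=1 t=1,i=6
  #.#..|.  b20=0 t=0,i=5
  #..##|#  b19=1 t=2,i=10
  #..#.|.  b18=0 t=0,i=2
  #...#|.  b17=0 t=0,i=7
  #....|#  b16=1 t=1,i=20
  .####|.  b15=0 t=0,i=19
  .###.|#  b14=1 t=0,i=15
  .##.#|.  b13=0 t=0,i=12
  .##..|#  b12=1 t=2,i=20
  .#.##|#  b11=1 t=0,i=10
  .#.#.|#  b10=1 t=0,i=4
  .#..#|.  b9=0 t=3,i=8
  .#...|#  b8=1 t=0,i=6
  ..###|.  b7=0 t=2,i=6
  ..##.|.  b6=0 t=1,i=3
  ..#.#|#  b5=1 t=0,i=3
  ..#..|.  b4=0 t=3,i=7
  ...##|.  b3=0 t=1,i=2
  ...#.|#  b2=1 t=0,i=8
  ....#|.  b1=0 t=1,i=1
  .....|.  b0=0 t=1,i=0
  bits 00101001111010010101110100100100 = 703159588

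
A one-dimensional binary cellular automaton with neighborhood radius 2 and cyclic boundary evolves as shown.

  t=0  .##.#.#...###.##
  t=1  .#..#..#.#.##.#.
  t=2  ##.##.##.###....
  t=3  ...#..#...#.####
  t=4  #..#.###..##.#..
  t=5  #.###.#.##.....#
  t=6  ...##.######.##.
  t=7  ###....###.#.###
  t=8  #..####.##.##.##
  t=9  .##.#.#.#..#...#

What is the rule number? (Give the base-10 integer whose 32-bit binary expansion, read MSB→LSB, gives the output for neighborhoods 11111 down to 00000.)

2741885242

  nb #####: next=#  (t=6,i=8, bit31=1)
  nb ####.: next=.  (t=3,i=14, bit30=0)
  nb ###.#: next=#  (t=0,i=12, bit29=1)
  nb ###..: next=.  (t=2,i=11, bit28=0)
  nb ##.##: next=.  (t=0,i=0, bit27=0)
  nb ##.#.: next=.  (t=0,i=3, bit26=0)
  nb ##..#: next=#  (t=4,i=8, bit25=1)
  nb ##...: next=#  (t=2,i=12, bit24=1)
  nb #.###: next=.  (t=2,i=9, bit23=0)
  nb #.##.: next=#  (t=0,i=1, bit22=1)
  nb #.#.#: next=#  (t=0,i=4, bit21=1)
  nb #.#..: next=.  (t=0,i=6, bit20=0)
  nb #..##: next=#  (t=4,i=9, bit19=1)
  nb #..#.: next=#  (t=1,i=0, bit18=1)
  nb #...#: next=.  (t=0,i=8, bit17=0)
  nb #....: next=#  (t=2,i=13, bit16=1)
  nb .####: next=#  (t=3,i=13, bit15=1)
  nb .###.: next=#  (t=0,i=11, bit14=1)
  nb .##.#: next=.  (t=0,i=2, bit13=0)
  nb .##..: next=#  (t=5,i=9, bit12=1)
  nb .#.##: next=#  (t=1,i=10, bit11=1)
  nb .#.#.: next=.  (t=0,i=5, bit10=0)
  nb .#..#: next=.  (t=1,i=2, bit9=0)
  nb .#...: next=#  (t=0,i=7, bit8=1)
  nb ..###: next=.  (t=0,i=10, bit7=0)
  nb ..##.: next=.  (t=2,i=0, bit6=0)
  nb ..#.#: next=#  (t=1,i=7, bit5=1)
  nb ..#..: next=#  (t=1,i=1, bit4=1)
  nb ...##: next=#  (t=0,i=9, bit3=1)
  nb ...#.: next=.  (t=3,i=2, bit2=0)
  nb ....#: next=#  (t=2,i=14, bit1=1)
  nb .....: next=.  (t=5,i=12, bit0=0)
  bits 10100011011011011101100100111010 = 2741885242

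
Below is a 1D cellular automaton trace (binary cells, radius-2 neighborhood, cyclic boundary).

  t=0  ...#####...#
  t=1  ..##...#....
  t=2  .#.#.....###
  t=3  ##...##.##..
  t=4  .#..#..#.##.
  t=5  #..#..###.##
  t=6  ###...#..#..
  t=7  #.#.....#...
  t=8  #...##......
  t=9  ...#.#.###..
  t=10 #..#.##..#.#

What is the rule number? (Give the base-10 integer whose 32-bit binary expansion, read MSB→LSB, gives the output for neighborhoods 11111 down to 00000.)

505747625

  #####|.  b31=0 t=0,i=5
  ####.|.  b30=0 t=0,i=6
  ###.#|.  b29=0 t=2,i=11
  ###..|#  b28=1 t=0,i=7
  ##.##|#  b27=1 t=3,i=7
  ##.#.|#  b26=1 t=2,i=0
  ##..#|#  b25=1 t=3,i=10
  ##...|.  b24=0 t=0,i=8
  #.###|.  b23=0 t=5,i=10
  #.##.|.  b22=0 t=3,i=8
  #.#.#|#  b21=1 t=2,i=1
  #.#..|.  b20=0 t=2,i=3
  #..##|.  b19=0 t=3,i=11
  #..#.|#  b18=1 t=4,i=0
  #...#|.  b17=0 t=0,i=1
  #....|#  b16=1 t=1,i=9
  .####|.  b15=0 t=0,i=4
  .###.|.  b14=0 t=2,i=10
  .##.#|.  b13=0 t=3,i=6
  .##..|#  b12=1 t=1,i=3
  .#.##|#  b11=1 t=4,i=8
  .#.#.|.  b10=0 t=2,i=2
  .#..#|.  b9=0 t=4,i=2
  .#...|.  b8=0 t=0,i=0
  ..###|#  b7=1 t=0,i=3
  ..##.|.  b6=0 t=1,i=2
  ..#.#|#  b5=1 t=4,i=7
  ..#..|.  b4=0 t=0,i=11
  ...##|#  b3=1 t=0,i=2
  ...#.|.  b2=0 t=0,i=10
  ....#|.  b1=0 t=1,i=0
  .....|#  b0=1 t=1,i=10
  bits 00011110001001010001100010101001 = 505747625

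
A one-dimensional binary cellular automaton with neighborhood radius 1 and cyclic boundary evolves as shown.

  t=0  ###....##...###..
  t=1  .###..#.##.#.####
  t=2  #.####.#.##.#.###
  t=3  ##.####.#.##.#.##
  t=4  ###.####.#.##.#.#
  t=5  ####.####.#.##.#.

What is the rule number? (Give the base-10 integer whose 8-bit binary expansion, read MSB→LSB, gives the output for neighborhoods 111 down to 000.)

  ### -> #   bit 7 = 1  t=0,i=1
  ##. -> #   bit 6 = 1  t=0,i=2
  #.# -> #   bit 5 = 1  t=1,i=0
  #.. -> #   bit 4 = 1  t=0,i=3
  .## -> .   bit 3 = 0  t=0,i=0
  .#. -> .   bit 2 = 0  t=1,i=6
  ..# -> #   bit 1 = 1  t=0,i=6
  ... -> .   bit 0 = 0  t=0,i=4
  bits 11110010 = 242

242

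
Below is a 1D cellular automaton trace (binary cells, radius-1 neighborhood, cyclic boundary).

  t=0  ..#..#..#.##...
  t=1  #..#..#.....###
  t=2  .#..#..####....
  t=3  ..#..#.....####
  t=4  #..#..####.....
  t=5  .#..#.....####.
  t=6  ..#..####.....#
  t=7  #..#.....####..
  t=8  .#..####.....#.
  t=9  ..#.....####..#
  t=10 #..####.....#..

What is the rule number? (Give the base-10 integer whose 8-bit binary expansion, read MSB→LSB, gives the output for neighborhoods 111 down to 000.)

17

  ### -> .   bit 7 = 0  t=1,i=13
  ##. -> .   bit 6 = 0  t=0,i=11
  #.# -> .   bit 5 = 0  t=0,i=9
  #.. -> #   bit 4 = 1  t=0,i=3
  .## -> .   bit 3 = 0  t=0,i=10
  .#. -> .   bit 2 = 0  t=0,i=2
  ..# -> .   bit 1 = 0  t=0,i=1
  ... -> #   bit 0 = 1  t=0,i=0
  bits 00010001 = 17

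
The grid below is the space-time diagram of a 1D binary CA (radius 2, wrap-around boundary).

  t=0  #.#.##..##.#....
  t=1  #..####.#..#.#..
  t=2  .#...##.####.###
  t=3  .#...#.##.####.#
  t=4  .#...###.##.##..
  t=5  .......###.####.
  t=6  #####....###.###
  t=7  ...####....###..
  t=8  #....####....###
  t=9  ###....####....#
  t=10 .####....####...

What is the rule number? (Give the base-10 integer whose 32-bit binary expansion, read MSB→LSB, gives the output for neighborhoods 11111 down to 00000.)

  #####|.  b31=0 t=6,i=0
  ####.|#  b30=1 t=1,i=5
  ###.#|#  b29=1 t=1,i=6
  ###..|#  b28=1 t=5,i=14
  ##.##|#  b27=1 t=2,i=7
  ##.#.|.  b26=0 t=0,i=10
  ##..#|#  b25=1 t=0,i=6
  ##...|#  b24=1 t=4,i=14
  #.###|#  b23=1 t=2,i=8
  #.##.|#  b22=1 t=0,i=4
  #.#.#|.  b21=0 t=0,i=2
  #.#..|#  b20=1 t=0,i=11
  #..##|.  b19=0 t=0,i=7
  #..#.|#  b18=1 t=1,i=10
  #...#|.  b17=0 t=2,i=3
  #....|#  b16=1 t=0,i=13
  .####|.  b15=0 t=1,i=4
  .###.|.  b14=0 t=2,i=14
  .##.#|.  b13=0 t=0,i=9
  .##..|#  b12=1 t=0,i=5
  .#.##|#  b11=1 t=0,i=3
  .#.#.|.  b10=0 t=0,i=1
  .#..#|#  b9=1 t=1,i=1
  .#...|.  b8=0 t=0,i=12
  ..###|.  b7=0 t=1,i=3
  ..##.|#  b6=1 t=0,i=8
  ..#.#|#  b5=1 t=0,i=0
  ..#..|.  b4=0 t=1,i=0
  ...##|.  b3=0 t=2,i=4
  ...#.|.  b2=0 t=0,i=15
  ....#|.  b1=0 t=0,i=14
  .....|#  b0=1 t=5,i=1
  bits 01111011110101010001101001100001 = 2077563489

2077563489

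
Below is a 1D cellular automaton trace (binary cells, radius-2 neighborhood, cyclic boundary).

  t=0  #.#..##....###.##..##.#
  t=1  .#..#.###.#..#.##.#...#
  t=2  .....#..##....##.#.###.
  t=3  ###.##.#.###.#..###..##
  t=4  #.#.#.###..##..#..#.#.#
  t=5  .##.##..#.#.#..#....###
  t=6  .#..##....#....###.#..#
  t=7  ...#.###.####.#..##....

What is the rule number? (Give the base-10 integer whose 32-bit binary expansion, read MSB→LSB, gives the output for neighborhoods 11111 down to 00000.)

3043727645

  nb #####: next=#  (t=3,i=0, bit31=1)
  nb ####.: next=.  (t=3,i=1, bit30=0)
  nb ###.#: next=#  (t=0,i=13, bit29=1)
  nb ###..: next=#  (t=2,i=21, bit28=1)
  nb ##.##: next=.  (t=0,i=14, bit27=0)
  nb ##.#.: next=#  (t=0,i=1, bit26=1)
  nb ##..#: next=.  (t=0,i=17, bit25=0)
  nb ##...: next=#  (t=0,i=7, bit24=1)
  nb #.###: next=.  (t=1,i=6, bit23=0)
  nb #.##.: next=#  (t=0,i=15, bit22=1)
  nb #.#.#: next=#  (t=2,i=17, bit21=1)
  nb #.#..: next=.  (t=0,i=2, bit20=0)
  nb #..##: next=#  (t=0,i=4, bit19=1)
  nb #..#.: next=.  (t=1,i=3, bit18=0)
  nb #...#: next=#  (t=1,i=20, bit17=1)
  nb #....: next=#  (t=0,i=8, bit16=1)
  nb .####: next=#  (t=3,i=22, bit15=1)
  nb .###.: next=.  (t=0,i=12, bit14=0)
  nb .##.#: next=.  (t=0,i=0, bit13=0)
  nb .##..: next=#  (t=0,i=6, bit12=1)
  nb .#.##: next=#  (t=1,i=5, bit11=1)
  nb .#.#.: next=.  (t=1,i=0, bit10=0)
  nb .#..#: next=.  (t=0,i=3, bit9=0)
  nb .#...: next=#  (t=1,i=19, bit8=1)
  nb ..###: next=.  (t=0,i=11, bit7=0)
  nb ..##.: next=.  (t=0,i=5, bit6=0)
  nb ..#.#: next=.  (t=1,i=4, bit5=0)
  nb ..#..: next=#  (t=2,i=5, bit4=1)
  nb ...##: next=#  (t=0,i=10, bit3=1)
  nb ...#.: next=#  (t=1,i=21, bit2=1)
  nb ....#: next=.  (t=0,i=9, bit1=0)
  nb .....: next=#  (t=2,i=1, bit0=1)
  bits 10110101011010111001100100011101 = 3043727645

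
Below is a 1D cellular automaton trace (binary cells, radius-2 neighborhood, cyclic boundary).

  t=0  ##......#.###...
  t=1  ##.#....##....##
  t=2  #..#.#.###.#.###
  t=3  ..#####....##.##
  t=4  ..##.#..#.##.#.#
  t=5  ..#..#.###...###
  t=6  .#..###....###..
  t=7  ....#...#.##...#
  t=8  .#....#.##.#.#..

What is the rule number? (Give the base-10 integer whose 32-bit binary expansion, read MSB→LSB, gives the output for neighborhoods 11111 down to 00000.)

1211604200

  ##### -> .   bit 31 = 0  t=3,i=4
  ####. -> #   bit 30 = 1  t=1,i=0
  ###.# -> .   bit 29 = 0  t=1,i=1
  ###.. -> .   bit 28 = 0  t=0,i=12
  ##.## -> #   bit 27 = 1  t=3,i=13
  ##.#. -> .   bit 26 = 0  t=1,i=2
  ##..# -> .   bit 25 = 0  t=2,i=1
  ##... -> .   bit 24 = 0  t=0,i=2
  #.### -> .   bit 23 = 0  t=0,i=10
  #.##. -> .   bit 22 = 0  t=3,i=14
  #.#.# -> #   bit 21 = 1  t=2,i=5
  #.#.. -> #   bit 20 = 1  t=1,i=3
  #..## -> .   bit 19 = 0  t=3,i=1
  #..#. -> #   bit 18 = 1  t=2,i=2
  #...# -> #   bit 17 = 1  t=0,i=14
  #.... -> #   bit 16 = 1  t=0,i=3
  .#### -> #   bit 15 = 1  t=1,i=15
  .###. -> .   bit 14 = 0  t=0,i=11
  .##.# -> .   bit 13 = 0  t=3,i=12
  .##.. -> #   bit 12 = 1  t=0,i=1
  .#.## -> #   bit 11 = 1  t=0,i=9
  .#.#. -> #   bit 10 = 1  t=2,i=4
  .#..# -> .   bit 9 = 0  t=4,i=0
  .#... -> .   bit 8 = 0  t=1,i=4
  ..### -> #   bit 7 = 1  t=1,i=14
  ..##. -> #   bit 6 = 1  t=0,i=0
  ..#.# -> #   bit 5 = 1  t=0,i=8
  ..#.. -> .   bit 4 = 0  t=5,i=2
  ...## -> #   bit 3 = 1  t=0,i=15
  ...#. -> .   bit 2 = 0  t=0,i=7
  ....# -> .   bit 1 = 0  t=0,i=6
  ..... -> .   bit 0 = 0  t=0,i=4
  bits 01001000001101111001110011101000 = 1211604200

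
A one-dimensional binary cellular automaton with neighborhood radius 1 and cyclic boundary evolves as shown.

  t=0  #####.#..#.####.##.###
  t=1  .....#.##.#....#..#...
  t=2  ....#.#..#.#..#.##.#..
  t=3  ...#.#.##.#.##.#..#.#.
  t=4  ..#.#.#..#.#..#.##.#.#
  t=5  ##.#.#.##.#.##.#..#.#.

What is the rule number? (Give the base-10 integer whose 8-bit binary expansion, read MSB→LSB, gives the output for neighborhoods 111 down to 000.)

50

  [7] ### => .  t=0,i=0
  [6] ##. => .  t=0,i=4
  [5] #.# => #  t=0,i=5
  [4] #.. => #  t=0,i=7
  [3] .## => .  t=0,i=11
  [2] .#. => .  t=0,i=6
  [1] ..# => #  t=0,i=8
  [0] ... => .  t=1,i=0
  bits 00110010 = 50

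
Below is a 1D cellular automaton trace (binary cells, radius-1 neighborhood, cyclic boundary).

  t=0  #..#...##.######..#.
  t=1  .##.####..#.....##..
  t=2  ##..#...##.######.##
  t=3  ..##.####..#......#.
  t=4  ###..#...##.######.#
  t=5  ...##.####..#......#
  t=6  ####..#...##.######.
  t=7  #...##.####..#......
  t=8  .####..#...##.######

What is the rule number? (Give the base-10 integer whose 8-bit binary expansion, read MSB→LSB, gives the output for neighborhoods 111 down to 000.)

  ###|.  b7=0 t=0,i=11
  ##.|.  b6=0 t=0,i=8
  #.#|.  b5=0 t=0,i=9
  #..|#  b4=1 t=0,i=1
  .##|#  b3=1 t=0,i=7
  .#.|.  b2=0 t=0,i=0
  ..#|#  b1=1 t=0,i=2
  ...|#  b0=1 t=0,i=5
  bits 00011011 = 27

27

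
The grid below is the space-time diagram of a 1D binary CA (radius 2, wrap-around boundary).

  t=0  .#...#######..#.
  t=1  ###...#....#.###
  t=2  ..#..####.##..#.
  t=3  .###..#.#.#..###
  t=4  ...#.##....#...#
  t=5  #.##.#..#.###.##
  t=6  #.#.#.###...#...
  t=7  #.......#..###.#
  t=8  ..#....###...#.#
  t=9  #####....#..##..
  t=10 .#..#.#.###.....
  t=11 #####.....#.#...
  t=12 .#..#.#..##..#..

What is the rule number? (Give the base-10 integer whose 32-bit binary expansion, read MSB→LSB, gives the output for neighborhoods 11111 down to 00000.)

  #####|.  b31=0 t=0,i=7
  ####.|.  b30=0 t=0,i=10
  ###.#|#  b29=1 t=2,i=8
  ###..|#  b28=1 t=0,i=11
  ##.##|.  b27=0 t=2,i=9
  ##.#.|#  b26=1 t=5,i=4
  ##..#|.  b25=0 t=0,i=12
  ##...|.  b24=0 t=1,i=3
  #.###|.  b23=0 t=1,i=13
  #.##.|#  b22=1 t=2,i=10
  #.#.#|.  b21=0 t=3,i=8
  #.#..|.  b20=0 t=3,i=10
  #..##|.  b19=0 t=2,i=4
  #..#.|#  b18=1 t=0,i=0
  #...#|.  b17=0 t=0,i=3
  #....|#  b16=1 t=1,i=8
  .####|#  b15=1 t=0,i=6
  .###.|.  b14=0 t=3,i=2
  .##.#|.  b13=0 t=5,i=3
  .##..|.  b12=0 t=2,i=11
  .#.##|.  b11=0 t=1,i=12
  .#.#.|.  b10=0 t=3,i=7
  .#..#|#  b9=1 t=0,i=15
  .#...|#  b8=1 t=0,i=2
  ..###|.  b7=0 t=0,i=5
  ..##.|.  b6=0 t=9,i=12
  ..#.#|#  b5=1 t=1,i=11
  ..#..|#  b4=1 t=0,i=1
  ...##|.  b3=0 t=0,i=4
  ...#.|#  b2=1 t=1,i=5
  ....#|.  b1=0 t=1,i=9
  .....|.  b0=0 t=7,i=3
  bits 00110100010001011000001100110100 = 876970804

876970804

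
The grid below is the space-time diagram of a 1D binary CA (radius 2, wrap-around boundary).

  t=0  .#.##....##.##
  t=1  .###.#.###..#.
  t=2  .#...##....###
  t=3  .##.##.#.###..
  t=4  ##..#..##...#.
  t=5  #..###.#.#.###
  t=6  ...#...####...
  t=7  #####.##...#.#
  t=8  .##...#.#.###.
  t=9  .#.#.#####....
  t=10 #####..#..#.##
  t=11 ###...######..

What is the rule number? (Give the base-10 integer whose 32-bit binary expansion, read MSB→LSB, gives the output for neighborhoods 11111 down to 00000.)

  [31] ##### => #  t=7,i=1
  [30] ####. => .  t=5,i=13
  [29] ###.# => .  t=1,i=3
  [28] ###.. => .  t=1,i=9
  [27] ##.## => .  t=0,i=11
  [26] ##.#. => .  t=0,i=0
  [25] ##..# => .  t=1,i=10
  [24] ##... => #  t=0,i=5
  [23] #.### => .  t=1,i=7
  [22] #.##. => #  t=0,i=3
  [21] #.#.# => #  t=0,i=1
  [20] #.#.. => #  t=2,i=1
  [19] #..## => .  t=1,i=0
  [18] #..#. => #  t=1,i=11
  [17] #...# => .  t=2,i=3
  [16] #.... => .  t=0,i=6
  [15] .#### => .  t=5,i=12
  [14] .###. => .  t=1,i=2
  [13] .##.# => .  t=0,i=10
  [12] .##.. => .  t=0,i=4
  [11] .#.## => #  t=0,i=2
  [10] .#.#. => #  t=5,i=8
  [9] .#..# => #  t=1,i=13
  [8] .#... => #  t=2,i=2
  [7] ..### => #  t=1,i=1
  [6] ..##. => #  t=0,i=9
  [5] ..#.# => #  t=4,i=12
  [4] ..#.. => #  t=1,i=12
  [3] ...## => #  t=0,i=8
  [2] ...#. => #  t=4,i=11
  [1] ....# => #  t=0,i=7
  [0] ..... => #  t=6,i=0
  bits 10000001011101000000111111111111 = 2171867135

2171867135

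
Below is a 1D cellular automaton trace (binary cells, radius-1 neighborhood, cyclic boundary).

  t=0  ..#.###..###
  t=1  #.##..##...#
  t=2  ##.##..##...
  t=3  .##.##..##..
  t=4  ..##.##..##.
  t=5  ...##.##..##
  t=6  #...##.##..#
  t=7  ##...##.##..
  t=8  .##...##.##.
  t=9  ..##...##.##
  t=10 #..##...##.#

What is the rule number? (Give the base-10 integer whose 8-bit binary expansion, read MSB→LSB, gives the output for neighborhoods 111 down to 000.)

  ###|.  b7=0 t=0,i=5
  ##.|#  b6=1 t=0,i=6
  #.#|#  b5=1 t=0,i=3
  #..|#  b4=1 t=0,i=0
  .##|.  b3=0 t=0,i=4
  .#.|#  b2=1 t=0,i=2
  ..#|.  b1=0 t=0,i=1
  ...|.  b0=0 t=1,i=9
  bits 01110100 = 116

116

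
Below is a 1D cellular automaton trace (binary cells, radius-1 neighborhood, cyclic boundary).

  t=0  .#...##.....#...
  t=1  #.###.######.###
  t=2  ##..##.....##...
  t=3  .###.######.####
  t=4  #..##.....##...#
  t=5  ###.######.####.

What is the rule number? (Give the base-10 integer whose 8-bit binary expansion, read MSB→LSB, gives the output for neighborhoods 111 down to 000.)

115

  ### -> .   bit 7 = 0  t=1,i=3
  ##. -> #   bit 6 = 1  t=0,i=6
  #.# -> #   bit 5 = 1  t=1,i=1
  #.. -> #   bit 4 = 1  t=0,i=2
  .## -> .   bit 3 = 0  t=0,i=5
  .#. -> .   bit 2 = 0  t=0,i=1
  ..# -> #   bit 1 = 1  t=0,i=0
  ... -> #   bit 0 = 1  t=0,i=3
  bits 01110011 = 115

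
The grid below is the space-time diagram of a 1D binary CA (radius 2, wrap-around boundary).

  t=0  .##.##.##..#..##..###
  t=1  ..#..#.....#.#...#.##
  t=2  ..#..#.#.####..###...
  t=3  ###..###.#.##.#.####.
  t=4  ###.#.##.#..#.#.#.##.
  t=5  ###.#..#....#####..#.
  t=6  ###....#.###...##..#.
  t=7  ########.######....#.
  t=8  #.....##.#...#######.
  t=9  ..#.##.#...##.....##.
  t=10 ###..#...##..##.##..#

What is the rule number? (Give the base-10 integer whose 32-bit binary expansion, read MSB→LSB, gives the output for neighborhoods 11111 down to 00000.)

  ##### -> .   bit 31 = 0  t=5,i=14
  ####. -> #   bit 30 = 1  t=2,i=11
  ###.# -> #   bit 29 = 1  t=0,i=20
  ###.. -> #   bit 28 = 1  t=2,i=12
  ##.## -> .   bit 27 = 0  t=0,i=0
  ##.#. -> .   bit 26 = 0  t=3,i=8
  ##..# -> .   bit 25 = 0  t=0,i=9
  ##... -> #   bit 24 = 1  t=2,i=18
  #.### -> #   bit 23 = 1  t=2,i=9
  #.##. -> .   bit 22 = 0  t=0,i=1
  #.#.# -> #   bit 21 = 1  t=2,i=7
  #.#.. -> .   bit 20 = 0  t=1,i=13
  #..## -> #   bit 19 = 1  t=0,i=13
  #..#. -> .   bit 18 = 0  t=0,i=10
  #...# -> #   bit 17 = 1  t=1,i=15
  #.... -> #   bit 16 = 1  t=1,i=7
  .#### -> .   bit 15 = 0  t=2,i=10
  .###. -> #   bit 14 = 1  t=0,i=19
  .##.# -> #   bit 13 = 1  t=0,i=2
  .##.. -> .   bit 12 = 0  t=0,i=8
  .#.## -> .   bit 11 = 0  t=1,i=18
  .#.#. -> #   bit 10 = 1  t=1,i=12
  .#..# -> .   bit 9 = 0  t=0,i=12
  .#... -> .   bit 8 = 0  t=1,i=6
  ..### -> .   bit 7 = 0  t=0,i=18
  ..##. -> .   bit 6 = 0  t=0,i=14
  ..#.# -> #   bit 5 = 1  t=1,i=11
  ..#.. -> #   bit 4 = 1  t=0,i=11
  ...## -> #   bit 3 = 1  t=5,i=11
  ...#. -> #   bit 2 = 1  t=1,i=10
  ....# -> #   bit 1 = 1  t=1,i=9
  ..... -> .   bit 0 = 0  t=1,i=8
  bits 01110001101010110110010000111110 = 1907057726

1907057726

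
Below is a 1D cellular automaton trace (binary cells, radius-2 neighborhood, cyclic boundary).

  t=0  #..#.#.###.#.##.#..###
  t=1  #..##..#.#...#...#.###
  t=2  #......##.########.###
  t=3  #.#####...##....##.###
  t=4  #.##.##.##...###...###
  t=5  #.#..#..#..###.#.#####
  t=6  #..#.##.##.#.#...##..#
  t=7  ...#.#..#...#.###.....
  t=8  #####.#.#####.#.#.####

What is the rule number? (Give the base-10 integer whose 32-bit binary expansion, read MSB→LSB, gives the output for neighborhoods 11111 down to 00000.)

  [31] ##### => .  t=2,i=12
  [30] ####. => #  t=0,i=21
  [29] ###.# => #  t=0,i=9
  [28] ###.. => #  t=0,i=0
  [27] ##.## => .  t=2,i=9
  [26] ##.#. => .  t=0,i=10
  [25] ##..# => .  t=0,i=1
  [24] ##... => .  t=2,i=1
  [23] #.### => #  t=0,i=7
  [22] #.##. => #  t=0,i=13
  [21] #.#.# => .  t=0,i=5
  [20] #.#.. => .  t=0,i=16
  [19] #..## => .  t=0,i=18
  [18] #..#. => .  t=0,i=2
  [17] #...# => #  t=1,i=11
  [16] #.... => #  t=2,i=2
  [15] .#### => #  t=0,i=20
  [14] .###. => .  t=0,i=8
  [13] .##.# => .  t=0,i=14
  [12] .##.. => .  t=1,i=4
  [11] .#.## => .  t=0,i=6
  [10] .#.#. => #  t=0,i=4
  [9] .#..# => #  t=0,i=17
  [8] .#... => #  t=1,i=10
  [7] ..### => #  t=0,i=19
  [6] ..##. => .  t=1,i=3
  [5] ..#.# => #  t=0,i=3
  [4] ..#.. => #  t=1,i=13
  [3] ...## => #  t=2,i=6
  [2] ...#. => #  t=1,i=12
  [1] ....# => #  t=2,i=5
  [0] ..... => #  t=2,i=3
  bits 01110000110000111000011110111111 = 1891862463

1891862463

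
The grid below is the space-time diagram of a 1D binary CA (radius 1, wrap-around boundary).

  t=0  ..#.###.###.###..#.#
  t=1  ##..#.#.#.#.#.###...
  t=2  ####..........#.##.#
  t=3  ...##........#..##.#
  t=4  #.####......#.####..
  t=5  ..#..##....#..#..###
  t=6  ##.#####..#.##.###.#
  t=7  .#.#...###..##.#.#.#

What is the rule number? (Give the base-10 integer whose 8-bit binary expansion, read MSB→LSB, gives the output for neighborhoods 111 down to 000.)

90

  ###|.  b7=0 t=0,i=5
  ##.|#  b6=1 t=0,i=6
  #.#|.  b5=0 t=0,i=3
  #..|#  b4=1 t=0,i=0
  .##|#  b3=1 t=0,i=4
  .#.|.  b2=0 t=0,i=2
  ..#|#  b1=1 t=0,i=1
  ...|.  b0=0 t=1,i=18
  bits 01011010 = 90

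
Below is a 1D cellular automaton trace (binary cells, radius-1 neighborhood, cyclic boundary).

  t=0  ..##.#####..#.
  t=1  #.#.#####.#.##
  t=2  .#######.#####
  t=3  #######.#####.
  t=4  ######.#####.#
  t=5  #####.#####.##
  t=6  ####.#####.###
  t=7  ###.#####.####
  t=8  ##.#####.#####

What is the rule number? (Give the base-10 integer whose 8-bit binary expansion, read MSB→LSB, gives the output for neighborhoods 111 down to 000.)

  nb ###: next=#  (t=0,i=6, bit7=1)
  nb ##.: next=.  (t=0,i=3, bit6=0)
  nb #.#: next=#  (t=0,i=4, bit5=1)
  nb #..: next=#  (t=0,i=10, bit4=1)
  nb .##: next=#  (t=0,i=2, bit3=1)
  nb .#.: next=#  (t=0,i=12, bit2=1)
  nb ..#: next=.  (t=0,i=1, bit1=0)
  nb ...: next=#  (t=0,i=0, bit0=1)
  bits 10111101 = 189

189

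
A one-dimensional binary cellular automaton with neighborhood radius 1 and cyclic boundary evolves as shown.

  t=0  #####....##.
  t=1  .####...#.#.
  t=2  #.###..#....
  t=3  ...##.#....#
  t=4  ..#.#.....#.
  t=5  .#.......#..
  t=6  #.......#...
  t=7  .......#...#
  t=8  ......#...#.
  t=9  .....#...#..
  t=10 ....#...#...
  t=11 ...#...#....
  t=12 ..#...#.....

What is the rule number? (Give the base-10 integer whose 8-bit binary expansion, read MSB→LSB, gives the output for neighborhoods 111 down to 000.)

  [7] ### => #  t=0,i=1
  [6] ##. => #  t=0,i=4
  [5] #.# => .  t=0,i=11
  [4] #.. => .  t=0,i=5
  [3] .## => .  t=0,i=0
  [2] .#. => .  t=1,i=8
  [1] ..# => #  t=0,i=8
  [0] ... => .  t=0,i=6
  bits 11000010 = 194

194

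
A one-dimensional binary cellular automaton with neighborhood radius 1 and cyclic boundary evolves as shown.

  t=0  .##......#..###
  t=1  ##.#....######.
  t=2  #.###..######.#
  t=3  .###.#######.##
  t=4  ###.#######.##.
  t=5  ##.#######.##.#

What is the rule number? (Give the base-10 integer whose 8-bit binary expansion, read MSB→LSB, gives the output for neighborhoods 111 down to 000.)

  ###|#  b7=1 t=0,i=13
  ##.|.  b6=0 t=0,i=2
  #.#|#  b5=1 t=0,i=0
  #..|#  b4=1 t=0,i=3
  .##|#  b3=1 t=0,i=1
  .#.|#  b2=1 t=0,i=9
  ..#|#  b1=1 t=0,i=8
  ...|.  b0=0 t=0,i=4
  bits 10111110 = 190

190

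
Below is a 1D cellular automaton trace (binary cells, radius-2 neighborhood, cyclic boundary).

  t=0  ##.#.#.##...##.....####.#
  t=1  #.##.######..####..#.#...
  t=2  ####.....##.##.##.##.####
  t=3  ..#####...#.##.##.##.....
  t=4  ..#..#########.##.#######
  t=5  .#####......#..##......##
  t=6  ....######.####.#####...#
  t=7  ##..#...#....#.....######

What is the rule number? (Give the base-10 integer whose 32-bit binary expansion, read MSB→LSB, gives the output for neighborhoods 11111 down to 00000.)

  #####|.  b31=0 t=1,i=7
  ####.|#  b30=1 t=0,i=21
  ###.#|.  b29=0 t=0,i=1
  ###..|#  b28=1 t=1,i=10
  ##.##|.  b27=0 t=0,i=23
  ##.#.|#  b26=1 t=0,i=2
  ##..#|.  b25=0 t=1,i=11
  ##...|#  b24=1 t=0,i=9
  #.###|.  b23=0 t=0,i=24
  #.##.|#  b22=1 t=0,i=7
  #.#.#|#  b21=1 t=0,i=3
  #.#..|#  b20=1 t=1,i=21
  #..##|#  b19=1 t=1,i=12
  #..#.|#  b18=1 t=1,i=18
  #...#|#  b17=1 t=0,i=10
  #....|#  b16=1 t=0,i=15
  .####|.  b15=0 t=0,i=20
  .###.|#  b14=1 t=0,i=0
  .##.#|#  b13=1 t=1,i=3
  .##..|#  b12=1 t=0,i=8
  .#.##|#  b11=1 t=0,i=6
  .#.#.|.  b10=0 t=0,i=4
  .#..#|#  b9=1 t=4,i=3
  .#...|#  b8=1 t=1,i=22
  ..###|#  b7=1 t=0,i=19
  ..##.|.  b6=0 t=0,i=12
  ..#.#|#  b5=1 t=1,i=0
  ..#..|#  b4=1 t=4,i=2
  ...##|.  b3=0 t=0,i=11
  ...#.|#  b2=1 t=1,i=24
  ....#|.  b1=0 t=0,i=17
  .....|#  b0=1 t=0,i=16
  bits 01010101011111110111101110110101 = 1434418101

1434418101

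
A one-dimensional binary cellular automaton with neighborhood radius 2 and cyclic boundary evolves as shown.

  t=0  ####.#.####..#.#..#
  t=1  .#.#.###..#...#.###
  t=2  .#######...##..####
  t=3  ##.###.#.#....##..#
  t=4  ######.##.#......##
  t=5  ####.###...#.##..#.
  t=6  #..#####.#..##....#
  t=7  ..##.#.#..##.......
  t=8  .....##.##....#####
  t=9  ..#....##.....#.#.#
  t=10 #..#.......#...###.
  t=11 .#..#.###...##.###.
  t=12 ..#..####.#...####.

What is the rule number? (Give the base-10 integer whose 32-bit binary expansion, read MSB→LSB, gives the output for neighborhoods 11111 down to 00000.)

  #####|#  b31=1 t=0,i=1
  ####.|.  b30=0 t=0,i=2
  ###.#|#  b29=1 t=0,i=3
  ###..|#  b28=1 t=0,i=10
  ##.##|#  b27=1 t=2,i=0
  ##.#.|.  b26=0 t=0,i=4
  ##..#|.  b25=0 t=0,i=11
  ##...|.  b24=0 t=2,i=8
  #.###|#  b23=1 t=0,i=7
  #.##.|#  b22=1 t=4,i=7
  #.#.#|#  b21=1 t=0,i=5
  #.#..|.  b20=0 t=0,i=15
  #..##|#  b19=1 t=0,i=17
  #..#.|.  b18=0 t=0,i=12
  #...#|#  b17=1 t=1,i=12
  #....|.  b16=0 t=3,i=11
  .####|.  b15=0 t=0,i=0
  .###.|#  b14=1 t=1,i=6
  .##.#|.  b13=0 t=4,i=8
  .##..|.  b12=0 t=2,i=12
  .#.##|#  b11=1 t=0,i=6
  .#.#.|#  b10=1 t=0,i=14
  .#..#|#  b9=1 t=0,i=16
  .#...|#  b8=1 t=1,i=11
  ..###|#  b7=1 t=0,i=18
  ..##.|.  b6=0 t=2,i=11
  ..#.#|.  b5=0 t=0,i=13
  ..#..|.  b4=0 t=1,i=10
  ...##|.  b3=0 t=2,i=10
  ...#.|.  b2=0 t=1,i=13
  ....#|.  b1=0 t=3,i=12
  .....|#  b0=1 t=4,i=13
  bits 10111000111010100100111110000001 = 3102363521

3102363521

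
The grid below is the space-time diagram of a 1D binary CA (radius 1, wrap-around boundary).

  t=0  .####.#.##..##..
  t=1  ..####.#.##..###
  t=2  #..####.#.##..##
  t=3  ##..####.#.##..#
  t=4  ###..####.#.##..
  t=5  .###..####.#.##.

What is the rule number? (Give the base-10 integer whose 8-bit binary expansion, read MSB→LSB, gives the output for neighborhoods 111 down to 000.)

241

  ###|#  b7=1 t=0,i=2
  ##.|#  b6=1 t=0,i=4
  #.#|#  b5=1 t=0,i=5
  #..|#  b4=1 t=0,i=10
  .##|.  b3=0 t=0,i=1
  .#.|.  b2=0 t=0,i=6
  ..#|.  b1=0 t=0,i=0
  ...|#  b0=1 t=0,i=15
  bits 11110001 = 241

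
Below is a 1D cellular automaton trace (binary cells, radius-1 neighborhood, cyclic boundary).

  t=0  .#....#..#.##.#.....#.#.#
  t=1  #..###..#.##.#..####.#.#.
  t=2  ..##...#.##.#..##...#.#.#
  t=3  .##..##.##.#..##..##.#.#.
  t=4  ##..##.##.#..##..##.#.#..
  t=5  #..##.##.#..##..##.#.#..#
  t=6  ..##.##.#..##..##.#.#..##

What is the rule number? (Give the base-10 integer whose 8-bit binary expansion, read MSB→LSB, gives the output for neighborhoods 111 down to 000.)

  [7] ### => .  t=1,i=4
  [6] ##. => .  t=0,i=12
  [5] #.# => #  t=0,i=0
  [4] #.. => .  t=0,i=2
  [3] .## => #  t=0,i=11
  [2] .#. => .  t=0,i=1
  [1] ..# => #  t=0,i=5
  [0] ... => #  t=0,i=3
  bits 00101011 = 43

43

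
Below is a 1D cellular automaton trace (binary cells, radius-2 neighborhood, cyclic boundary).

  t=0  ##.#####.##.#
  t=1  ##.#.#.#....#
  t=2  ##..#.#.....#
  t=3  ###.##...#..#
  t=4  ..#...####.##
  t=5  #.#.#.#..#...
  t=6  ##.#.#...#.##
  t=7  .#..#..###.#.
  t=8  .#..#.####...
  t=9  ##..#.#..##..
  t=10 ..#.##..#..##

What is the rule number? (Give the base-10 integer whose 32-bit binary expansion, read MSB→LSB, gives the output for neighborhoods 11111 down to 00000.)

3012183221

  nb #####: next=#  (t=0,i=5, bit31=1)
  nb ####.: next=.  (t=0,i=6, bit30=0)
  nb ###.#: next=#  (t=0,i=1, bit29=1)
  nb ###..: next=#  (t=2,i=1, bit28=1)
  nb ##.##: next=.  (t=0,i=2, bit27=0)
  nb ##.#.: next=.  (t=1,i=2, bit26=0)
  nb ##..#: next=#  (t=2,i=2, bit25=1)
  nb ##...: next=#  (t=3,i=6, bit24=1)
  nb #.###: next=#  (t=0,i=3, bit23=1)
  nb #.##.: next=.  (t=0,i=9, bit22=0)
  nb #.#.#: next=.  (t=1,i=3, bit21=0)
  nb #.#..: next=.  (t=1,i=7, bit20=0)
  nb #..##: next=#  (t=3,i=11, bit19=1)
  nb #..#.: next=.  (t=2,i=3, bit18=0)
  nb #...#: next=#  (t=3,i=7, bit17=1)
  nb #....: next=.  (t=1,i=9, bit16=0)
  nb .####: next=.  (t=0,i=4, bit15=0)
  nb .###.: next=#  (t=0,i=0, bit14=1)
  nb .##.#: next=.  (t=0,i=10, bit13=0)
  nb .##..: next=.  (t=3,i=5, bit12=0)
  nb .#.##: next=.  (t=6,i=10, bit11=0)
  nb .#.#.: next=#  (t=1,i=4, bit10=1)
  nb .#..#: next=.  (t=3,i=10, bit9=0)
  nb .#...: next=.  (t=1,i=8, bit8=0)
  nb ..###: next=#  (t=1,i=12, bit7=1)
  nb ..##.: next=.  (t=9,i=0, bit6=0)
  nb ..#.#: next=#  (t=2,i=4, bit5=1)
  nb ..#..: next=#  (t=3,i=9, bit4=1)
  nb ...##: next=.  (t=1,i=11, bit3=0)
  nb ...#.: next=#  (t=3,i=8, bit2=1)
  nb ....#: next=.  (t=1,i=10, bit1=0)
  nb .....: next=#  (t=2,i=9, bit0=1)
  bits 10110011100010100100010010110101 = 3012183221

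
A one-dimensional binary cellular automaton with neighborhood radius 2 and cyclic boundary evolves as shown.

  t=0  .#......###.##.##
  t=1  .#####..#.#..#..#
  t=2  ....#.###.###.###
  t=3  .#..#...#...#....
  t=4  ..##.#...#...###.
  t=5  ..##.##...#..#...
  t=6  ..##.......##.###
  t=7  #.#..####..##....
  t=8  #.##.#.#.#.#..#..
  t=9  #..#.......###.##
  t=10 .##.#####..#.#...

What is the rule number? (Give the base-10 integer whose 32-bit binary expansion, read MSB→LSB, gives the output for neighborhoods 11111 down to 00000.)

  #####|.  b31=0 t=1,i=3
  ####.|#  b30=1 t=1,i=4
  ###.#|#  b29=1 t=0,i=10
  ###..|.  b28=0 t=1,i=5
  ##.##|.  b27=0 t=0,i=11
  ##.#.|.  b26=0 t=0,i=0
  ##..#|#  b25=1 t=1,i=6
  ##...|.  b24=0 t=2,i=0
  #.###|.  b23=0 t=1,i=1
  #.##.|.  b22=0 t=0,i=12
  #.#.#|.  b21=0 t=8,i=5
  #.#..|#  b20=1 t=0,i=1
  #..##|.  b19=0 t=6,i=1
  #..#.|#  b18=1 t=1,i=7
  #...#|.  b17=0 t=3,i=6
  #....|#  b16=1 t=0,i=3
  .####|.  b15=0 t=1,i=2
  .###.|.  b14=0 t=0,i=9
  .##.#|#  b13=1 t=0,i=13
  .##..|.  b12=0 t=5,i=6
  .#.##|.  b11=0 t=1,i=0
  .#.#.|.  b10=0 t=1,i=9
  .#..#|#  b9=1 t=1,i=11
  .#...|#  b8=1 t=0,i=2
  ..###|#  b7=1 t=0,i=8
  ..##.|#  b6=1 t=4,i=2
  ..#.#|#  b5=1 t=1,i=8
  ..#..|.  b4=0 t=1,i=13
  ...##|.  b3=0 t=0,i=7
  ...#.|.  b2=0 t=2,i=3
  ....#|.  b1=0 t=0,i=6
  .....|#  b0=1 t=0,i=4
  bits 01100010000101010010001111100001 = 1645552609

1645552609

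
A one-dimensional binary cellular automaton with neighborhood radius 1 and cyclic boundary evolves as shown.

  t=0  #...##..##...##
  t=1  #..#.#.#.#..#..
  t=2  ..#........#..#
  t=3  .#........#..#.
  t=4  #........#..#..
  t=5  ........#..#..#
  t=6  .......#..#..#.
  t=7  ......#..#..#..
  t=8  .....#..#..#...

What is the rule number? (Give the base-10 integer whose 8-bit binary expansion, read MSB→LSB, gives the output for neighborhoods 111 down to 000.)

  ###|.  b7=0 t=0,i=14
  ##.|#  b6=1 t=0,i=0
  #.#|.  b5=0 t=1,i=4
  #..|.  b4=0 t=0,i=1
  .##|.  b3=0 t=0,i=4
  .#.|.  b2=0 t=1,i=0
  ..#|#  b1=1 t=0,i=3
  ...|.  b0=0 t=0,i=2
  bits 01000010 = 66

66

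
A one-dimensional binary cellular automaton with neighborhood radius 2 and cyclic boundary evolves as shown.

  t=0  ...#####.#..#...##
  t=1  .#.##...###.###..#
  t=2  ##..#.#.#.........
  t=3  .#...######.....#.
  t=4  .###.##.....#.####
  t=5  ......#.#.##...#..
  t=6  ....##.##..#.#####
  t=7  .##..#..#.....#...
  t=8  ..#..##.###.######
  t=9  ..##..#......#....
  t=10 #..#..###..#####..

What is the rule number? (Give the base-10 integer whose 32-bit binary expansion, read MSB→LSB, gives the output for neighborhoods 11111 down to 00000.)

70498198

  nb #####: next=.  (t=0,i=5, bit31=0)
  nb ####.: next=.  (t=0,i=6, bit30=0)
  nb ###.#: next=.  (t=0,i=7, bit29=0)
  nb ###..: next=.  (t=1,i=14, bit28=0)
  nb ##.##: next=.  (t=1,i=11, bit27=0)
  nb ##.#.: next=#  (t=0,i=8, bit26=1)
  nb ##..#: next=.  (t=1,i=15, bit25=0)
  nb ##...: next=.  (t=0,i=0, bit24=0)
  nb #.###: next=.  (t=1,i=12, bit23=0)
  nb #.##.: next=.  (t=1,i=3, bit22=0)
  nb #.#.#: next=#  (t=1,i=1, bit21=1)
  nb #.#..: next=#  (t=0,i=9, bit20=1)
  nb #..##: next=.  (t=8,i=4, bit19=0)
  nb #..#.: next=.  (t=0,i=11, bit18=0)
  nb #...#: next=#  (t=0,i=1, bit17=1)
  nb #....: next=#  (t=2,i=10, bit16=1)
  nb .####: next=#  (t=0,i=4, bit15=1)
  nb .###.: next=.  (t=1,i=9, bit14=0)
  nb .##.#: next=#  (t=6,i=5, bit13=1)
  nb .##..: next=#  (t=0,i=17, bit12=1)
  nb .#.##: next=.  (t=1,i=2, bit11=0)
  nb .#.#.: next=#  (t=1,i=0, bit10=1)
  nb .#..#: next=#  (t=0,i=10, bit9=1)
  nb .#...: next=#  (t=0,i=13, bit8=1)
  nb ..###: next=#  (t=0,i=3, bit7=1)
  nb ..##.: next=.  (t=0,i=16, bit6=0)
  nb ..#.#: next=.  (t=1,i=17, bit5=0)
  nb ..#..: next=#  (t=0,i=12, bit4=1)
  nb ...##: next=.  (t=0,i=2, bit3=0)
  nb ...#.: next=#  (t=3,i=15, bit2=1)
  nb ....#: next=#  (t=2,i=16, bit1=1)
  nb .....: next=.  (t=2,i=11, bit0=0)
  bits 00000100001100111011011110010110 = 70498198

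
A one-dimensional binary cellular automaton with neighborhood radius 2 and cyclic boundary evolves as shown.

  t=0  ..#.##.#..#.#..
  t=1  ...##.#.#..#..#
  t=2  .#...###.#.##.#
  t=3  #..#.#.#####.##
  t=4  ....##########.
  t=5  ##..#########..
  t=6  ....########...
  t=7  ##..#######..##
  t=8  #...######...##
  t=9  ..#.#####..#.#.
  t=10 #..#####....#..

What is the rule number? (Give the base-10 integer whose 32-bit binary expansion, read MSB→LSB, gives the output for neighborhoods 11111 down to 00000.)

  [31] ##### => #  t=3,i=9
  [30] ####. => #  t=3,i=10
  [29] ###.# => #  t=2,i=7
  [28] ###.. => .  t=3,i=0
  [27] ##.## => #  t=3,i=12
  [26] ##.#. => #  t=0,i=6
  [25] ##..# => .  t=3,i=1
  [24] ##... => .  t=4,i=14
  [23] #.### => #  t=3,i=7
  [22] #.##. => #  t=0,i=4
  [21] #.#.# => #  t=1,i=6
  [20] #.#.. => .  t=0,i=7
  [19] #..## => .  t=5,i=3
  [18] #..#. => .  t=0,i=9
  [17] #...# => #  t=1,i=1
  [16] #.... => #  t=0,i=14
  [15] .#### => #  t=3,i=8
  [14] .###. => .  t=2,i=6
  [13] .##.# => .  t=0,i=5
  [12] .##.. => .  t=5,i=1
  [11] .#.## => #  t=0,i=3
  [10] .#.#. => #  t=0,i=11
  [9] .#..# => #  t=0,i=8
  [8] .#... => .  t=0,i=13
  [7] ..### => #  t=2,i=5
  [6] ..##. => .  t=1,i=3
  [5] ..#.# => .  t=0,i=2
  [4] ..#.. => #  t=1,i=11
  [3] ...## => .  t=1,i=2
  [2] ...#. => .  t=0,i=1
  [1] ....# => .  t=0,i=0
  [0] ..... => #  t=4,i=1
  bits 11101100111000111000111010010001 = 3974336145

3974336145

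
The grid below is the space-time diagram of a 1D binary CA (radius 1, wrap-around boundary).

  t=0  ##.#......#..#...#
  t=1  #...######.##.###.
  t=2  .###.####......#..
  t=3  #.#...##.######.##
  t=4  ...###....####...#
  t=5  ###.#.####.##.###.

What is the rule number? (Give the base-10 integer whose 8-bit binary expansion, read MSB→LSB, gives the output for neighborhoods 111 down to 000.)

147

  [7] ### => #  t=0,i=0
  [6] ##. => .  t=0,i=1
  [5] #.# => .  t=0,i=2
  [4] #.. => #  t=0,i=4
  [3] .## => .  t=0,i=17
  [2] .#. => .  t=0,i=3
  [1] ..# => #  t=0,i=9
  [0] ... => #  t=0,i=5
  bits 10010011 = 147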